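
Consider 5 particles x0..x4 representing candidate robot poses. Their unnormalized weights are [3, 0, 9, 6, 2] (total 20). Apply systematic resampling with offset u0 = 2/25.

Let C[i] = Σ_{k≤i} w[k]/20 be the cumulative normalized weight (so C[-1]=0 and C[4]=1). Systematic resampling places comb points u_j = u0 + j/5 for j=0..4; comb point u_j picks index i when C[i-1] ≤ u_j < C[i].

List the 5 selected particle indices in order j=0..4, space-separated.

0 2 2 3 3

C = [3/20, 3/20, 3/5, 9/10, 1]
j=0: u_0=2/25 ∈ [0, 3/20) → index 0
j=1: u_1=7/25 ∈ [3/20, 3/5) → index 2
j=2: u_2=12/25 ∈ [3/20, 3/5) → index 2
j=3: u_3=17/25 ∈ [3/5, 9/10) → index 3
j=4: u_4=22/25 ∈ [3/5, 9/10) → index 3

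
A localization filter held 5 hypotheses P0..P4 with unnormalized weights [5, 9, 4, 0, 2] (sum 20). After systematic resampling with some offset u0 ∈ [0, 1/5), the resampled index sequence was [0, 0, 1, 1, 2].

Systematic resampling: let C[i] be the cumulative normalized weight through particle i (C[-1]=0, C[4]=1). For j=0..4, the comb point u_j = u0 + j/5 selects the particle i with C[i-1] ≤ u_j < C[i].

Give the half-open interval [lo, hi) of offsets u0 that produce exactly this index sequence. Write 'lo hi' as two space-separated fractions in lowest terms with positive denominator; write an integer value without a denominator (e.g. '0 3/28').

0 1/20

C = [1/4, 7/10, 9/10, 9/10, 1]
j=0 picked index 0: u0 ∈ [0, 1/4)
j=1 picked index 0: u0 ∈ [-1/5, 1/20)
j=2 picked index 1: u0 ∈ [-3/20, 3/10)
j=3 picked index 1: u0 ∈ [-7/20, 1/10)
j=4 picked index 2: u0 ∈ [-1/10, 1/10)
intersection: [0, 1/20)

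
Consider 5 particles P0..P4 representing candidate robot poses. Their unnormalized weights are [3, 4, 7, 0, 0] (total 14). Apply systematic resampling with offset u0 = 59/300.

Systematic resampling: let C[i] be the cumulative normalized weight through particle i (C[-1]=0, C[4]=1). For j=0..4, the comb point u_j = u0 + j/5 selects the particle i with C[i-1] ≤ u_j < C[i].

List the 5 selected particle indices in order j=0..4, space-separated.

C = [3/14, 1/2, 1, 1, 1]
j=0: u_0=59/300 ∈ [0, 3/14) → index 0
j=1: u_1=119/300 ∈ [3/14, 1/2) → index 1
j=2: u_2=179/300 ∈ [1/2, 1) → index 2
j=3: u_3=239/300 ∈ [1/2, 1) → index 2
j=4: u_4=299/300 ∈ [1/2, 1) → index 2

0 1 2 2 2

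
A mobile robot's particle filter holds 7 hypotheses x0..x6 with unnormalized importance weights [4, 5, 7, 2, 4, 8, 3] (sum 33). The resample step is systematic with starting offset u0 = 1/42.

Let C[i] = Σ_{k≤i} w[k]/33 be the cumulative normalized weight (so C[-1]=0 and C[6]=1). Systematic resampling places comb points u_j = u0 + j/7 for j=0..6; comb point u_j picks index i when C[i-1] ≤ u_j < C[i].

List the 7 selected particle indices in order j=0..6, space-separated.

C = [4/33, 3/11, 16/33, 6/11, 2/3, 10/11, 1]
j=0: u_0=1/42 ∈ [0, 4/33) → index 0
j=1: u_1=1/6 ∈ [4/33, 3/11) → index 1
j=2: u_2=13/42 ∈ [3/11, 16/33) → index 2
j=3: u_3=19/42 ∈ [3/11, 16/33) → index 2
j=4: u_4=25/42 ∈ [6/11, 2/3) → index 4
j=5: u_5=31/42 ∈ [2/3, 10/11) → index 5
j=6: u_6=37/42 ∈ [2/3, 10/11) → index 5

0 1 2 2 4 5 5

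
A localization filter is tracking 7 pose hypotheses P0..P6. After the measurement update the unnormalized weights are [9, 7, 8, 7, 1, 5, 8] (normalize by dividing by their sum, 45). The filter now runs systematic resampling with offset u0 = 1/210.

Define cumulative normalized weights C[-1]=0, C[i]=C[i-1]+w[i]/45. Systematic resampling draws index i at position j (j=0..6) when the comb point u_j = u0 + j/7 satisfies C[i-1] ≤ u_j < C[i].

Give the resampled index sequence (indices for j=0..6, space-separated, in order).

C = [1/5, 16/45, 8/15, 31/45, 32/45, 37/45, 1]
j=0: u_0=1/210 ∈ [0, 1/5) → index 0
j=1: u_1=31/210 ∈ [0, 1/5) → index 0
j=2: u_2=61/210 ∈ [1/5, 16/45) → index 1
j=3: u_3=13/30 ∈ [16/45, 8/15) → index 2
j=4: u_4=121/210 ∈ [8/15, 31/45) → index 3
j=5: u_5=151/210 ∈ [32/45, 37/45) → index 5
j=6: u_6=181/210 ∈ [37/45, 1) → index 6

0 0 1 2 3 5 6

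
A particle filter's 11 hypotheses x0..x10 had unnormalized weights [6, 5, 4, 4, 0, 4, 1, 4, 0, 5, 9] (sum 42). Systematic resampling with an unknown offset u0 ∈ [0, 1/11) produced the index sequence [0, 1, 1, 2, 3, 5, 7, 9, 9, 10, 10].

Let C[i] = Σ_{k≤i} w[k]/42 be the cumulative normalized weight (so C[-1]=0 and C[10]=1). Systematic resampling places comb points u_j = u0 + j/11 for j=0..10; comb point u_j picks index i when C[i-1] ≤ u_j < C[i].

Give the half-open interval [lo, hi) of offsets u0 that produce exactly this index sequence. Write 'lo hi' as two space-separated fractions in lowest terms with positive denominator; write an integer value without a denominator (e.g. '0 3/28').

C = [1/7, 11/42, 5/14, 19/42, 19/42, 23/42, 4/7, 2/3, 2/3, 11/14, 1]
j=0 picked index 0: u0 ∈ [0, 1/7)
j=1 picked index 1: u0 ∈ [4/77, 79/462)
j=2 picked index 1: u0 ∈ [-3/77, 37/462)
j=3 picked index 2: u0 ∈ [-5/462, 13/154)
j=4 picked index 3: u0 ∈ [-1/154, 41/462)
j=5 picked index 5: u0 ∈ [-1/462, 43/462)
j=6 picked index 7: u0 ∈ [2/77, 4/33)
j=7 picked index 9: u0 ∈ [1/33, 23/154)
j=8 picked index 9: u0 ∈ [-2/33, 9/154)
j=9 picked index 10: u0 ∈ [-5/154, 2/11)
j=10 picked index 10: u0 ∈ [-19/154, 1/11)
intersection: [4/77, 9/154)

4/77 9/154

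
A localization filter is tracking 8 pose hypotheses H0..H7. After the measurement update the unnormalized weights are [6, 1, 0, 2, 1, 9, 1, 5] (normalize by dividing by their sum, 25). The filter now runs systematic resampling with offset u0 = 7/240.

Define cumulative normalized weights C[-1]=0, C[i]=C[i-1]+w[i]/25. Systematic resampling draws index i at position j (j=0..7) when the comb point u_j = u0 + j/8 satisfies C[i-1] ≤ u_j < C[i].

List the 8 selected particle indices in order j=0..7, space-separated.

C = [6/25, 7/25, 7/25, 9/25, 2/5, 19/25, 4/5, 1]
j=0: u_0=7/240 ∈ [0, 6/25) → index 0
j=1: u_1=37/240 ∈ [0, 6/25) → index 0
j=2: u_2=67/240 ∈ [6/25, 7/25) → index 1
j=3: u_3=97/240 ∈ [2/5, 19/25) → index 5
j=4: u_4=127/240 ∈ [2/5, 19/25) → index 5
j=5: u_5=157/240 ∈ [2/5, 19/25) → index 5
j=6: u_6=187/240 ∈ [19/25, 4/5) → index 6
j=7: u_7=217/240 ∈ [4/5, 1) → index 7

0 0 1 5 5 5 6 7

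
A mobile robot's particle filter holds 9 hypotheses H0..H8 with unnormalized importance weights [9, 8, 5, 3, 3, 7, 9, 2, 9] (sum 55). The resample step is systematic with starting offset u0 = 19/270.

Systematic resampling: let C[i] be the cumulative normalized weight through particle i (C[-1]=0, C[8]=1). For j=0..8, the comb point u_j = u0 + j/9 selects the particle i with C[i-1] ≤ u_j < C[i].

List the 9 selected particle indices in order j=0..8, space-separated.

C = [9/55, 17/55, 2/5, 5/11, 28/55, 7/11, 4/5, 46/55, 1]
j=0: u_0=19/270 ∈ [0, 9/55) → index 0
j=1: u_1=49/270 ∈ [9/55, 17/55) → index 1
j=2: u_2=79/270 ∈ [9/55, 17/55) → index 1
j=3: u_3=109/270 ∈ [2/5, 5/11) → index 3
j=4: u_4=139/270 ∈ [28/55, 7/11) → index 5
j=5: u_5=169/270 ∈ [28/55, 7/11) → index 5
j=6: u_6=199/270 ∈ [7/11, 4/5) → index 6
j=7: u_7=229/270 ∈ [46/55, 1) → index 8
j=8: u_8=259/270 ∈ [46/55, 1) → index 8

0 1 1 3 5 5 6 8 8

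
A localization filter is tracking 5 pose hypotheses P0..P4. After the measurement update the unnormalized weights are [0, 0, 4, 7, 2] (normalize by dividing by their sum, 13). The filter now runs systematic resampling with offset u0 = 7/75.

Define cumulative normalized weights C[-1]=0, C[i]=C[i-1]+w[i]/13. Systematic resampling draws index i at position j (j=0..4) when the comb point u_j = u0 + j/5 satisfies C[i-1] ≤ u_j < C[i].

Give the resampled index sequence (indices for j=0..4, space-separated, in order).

C = [0, 0, 4/13, 11/13, 1]
j=0: u_0=7/75 ∈ [0, 4/13) → index 2
j=1: u_1=22/75 ∈ [0, 4/13) → index 2
j=2: u_2=37/75 ∈ [4/13, 11/13) → index 3
j=3: u_3=52/75 ∈ [4/13, 11/13) → index 3
j=4: u_4=67/75 ∈ [11/13, 1) → index 4

2 2 3 3 4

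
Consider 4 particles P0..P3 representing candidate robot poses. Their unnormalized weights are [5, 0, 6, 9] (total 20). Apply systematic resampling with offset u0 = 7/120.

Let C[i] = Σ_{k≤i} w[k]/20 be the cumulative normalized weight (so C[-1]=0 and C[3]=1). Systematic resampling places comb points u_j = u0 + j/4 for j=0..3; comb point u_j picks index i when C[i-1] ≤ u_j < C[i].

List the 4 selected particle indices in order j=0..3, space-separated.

C = [1/4, 1/4, 11/20, 1]
j=0: u_0=7/120 ∈ [0, 1/4) → index 0
j=1: u_1=37/120 ∈ [1/4, 11/20) → index 2
j=2: u_2=67/120 ∈ [11/20, 1) → index 3
j=3: u_3=97/120 ∈ [11/20, 1) → index 3

0 2 3 3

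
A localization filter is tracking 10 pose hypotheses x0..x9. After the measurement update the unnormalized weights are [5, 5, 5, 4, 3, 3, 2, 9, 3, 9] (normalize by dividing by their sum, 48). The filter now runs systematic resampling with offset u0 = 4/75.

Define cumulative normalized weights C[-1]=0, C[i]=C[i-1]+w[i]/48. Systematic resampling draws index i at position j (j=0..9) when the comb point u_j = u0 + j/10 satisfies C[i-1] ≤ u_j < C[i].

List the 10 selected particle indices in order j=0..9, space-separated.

C = [5/48, 5/24, 5/16, 19/48, 11/24, 25/48, 9/16, 3/4, 13/16, 1]
j=0: u_0=4/75 ∈ [0, 5/48) → index 0
j=1: u_1=23/150 ∈ [5/48, 5/24) → index 1
j=2: u_2=19/75 ∈ [5/24, 5/16) → index 2
j=3: u_3=53/150 ∈ [5/16, 19/48) → index 3
j=4: u_4=34/75 ∈ [19/48, 11/24) → index 4
j=5: u_5=83/150 ∈ [25/48, 9/16) → index 6
j=6: u_6=49/75 ∈ [9/16, 3/4) → index 7
j=7: u_7=113/150 ∈ [3/4, 13/16) → index 8
j=8: u_8=64/75 ∈ [13/16, 1) → index 9
j=9: u_9=143/150 ∈ [13/16, 1) → index 9

0 1 2 3 4 6 7 8 9 9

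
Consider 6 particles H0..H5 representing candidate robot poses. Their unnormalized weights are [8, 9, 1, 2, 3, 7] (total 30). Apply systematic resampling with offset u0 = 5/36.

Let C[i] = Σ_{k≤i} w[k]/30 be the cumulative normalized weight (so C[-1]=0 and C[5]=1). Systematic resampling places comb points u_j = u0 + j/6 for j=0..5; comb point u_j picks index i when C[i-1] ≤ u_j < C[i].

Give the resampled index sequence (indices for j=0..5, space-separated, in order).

C = [4/15, 17/30, 3/5, 2/3, 23/30, 1]
j=0: u_0=5/36 ∈ [0, 4/15) → index 0
j=1: u_1=11/36 ∈ [4/15, 17/30) → index 1
j=2: u_2=17/36 ∈ [4/15, 17/30) → index 1
j=3: u_3=23/36 ∈ [3/5, 2/3) → index 3
j=4: u_4=29/36 ∈ [23/30, 1) → index 5
j=5: u_5=35/36 ∈ [23/30, 1) → index 5

0 1 1 3 5 5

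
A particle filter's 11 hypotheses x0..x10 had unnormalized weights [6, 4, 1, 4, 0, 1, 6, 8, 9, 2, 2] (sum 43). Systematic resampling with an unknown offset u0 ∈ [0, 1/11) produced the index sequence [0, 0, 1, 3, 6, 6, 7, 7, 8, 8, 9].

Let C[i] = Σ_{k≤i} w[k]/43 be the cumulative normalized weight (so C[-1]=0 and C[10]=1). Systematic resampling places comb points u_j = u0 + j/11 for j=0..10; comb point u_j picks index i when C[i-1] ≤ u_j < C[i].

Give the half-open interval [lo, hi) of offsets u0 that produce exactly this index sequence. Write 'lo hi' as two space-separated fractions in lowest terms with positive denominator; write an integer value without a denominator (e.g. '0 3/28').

4/473 21/473

C = [6/43, 10/43, 11/43, 15/43, 15/43, 16/43, 22/43, 30/43, 39/43, 41/43, 1]
j=0 picked index 0: u0 ∈ [0, 6/43)
j=1 picked index 0: u0 ∈ [-1/11, 23/473)
j=2 picked index 1: u0 ∈ [-20/473, 24/473)
j=3 picked index 3: u0 ∈ [-8/473, 36/473)
j=4 picked index 6: u0 ∈ [4/473, 70/473)
j=5 picked index 6: u0 ∈ [-39/473, 27/473)
j=6 picked index 7: u0 ∈ [-16/473, 72/473)
j=7 picked index 7: u0 ∈ [-59/473, 29/473)
j=8 picked index 8: u0 ∈ [-14/473, 85/473)
j=9 picked index 8: u0 ∈ [-57/473, 42/473)
j=10 picked index 9: u0 ∈ [-1/473, 21/473)
intersection: [4/473, 21/473)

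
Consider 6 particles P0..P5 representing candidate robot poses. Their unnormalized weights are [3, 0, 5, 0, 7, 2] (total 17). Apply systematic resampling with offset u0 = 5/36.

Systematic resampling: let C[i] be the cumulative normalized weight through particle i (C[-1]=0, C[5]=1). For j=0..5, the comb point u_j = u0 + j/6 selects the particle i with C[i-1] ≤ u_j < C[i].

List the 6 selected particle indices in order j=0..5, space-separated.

0 2 4 4 4 5

C = [3/17, 3/17, 8/17, 8/17, 15/17, 1]
j=0: u_0=5/36 ∈ [0, 3/17) → index 0
j=1: u_1=11/36 ∈ [3/17, 8/17) → index 2
j=2: u_2=17/36 ∈ [8/17, 15/17) → index 4
j=3: u_3=23/36 ∈ [8/17, 15/17) → index 4
j=4: u_4=29/36 ∈ [8/17, 15/17) → index 4
j=5: u_5=35/36 ∈ [15/17, 1) → index 5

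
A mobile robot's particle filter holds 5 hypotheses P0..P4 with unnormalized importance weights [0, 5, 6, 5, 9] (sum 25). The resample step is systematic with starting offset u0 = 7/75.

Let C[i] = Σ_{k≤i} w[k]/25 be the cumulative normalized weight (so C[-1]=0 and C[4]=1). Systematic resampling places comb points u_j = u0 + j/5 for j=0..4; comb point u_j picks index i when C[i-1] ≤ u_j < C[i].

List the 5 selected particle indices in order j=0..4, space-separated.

1 2 3 4 4

C = [0, 1/5, 11/25, 16/25, 1]
j=0: u_0=7/75 ∈ [0, 1/5) → index 1
j=1: u_1=22/75 ∈ [1/5, 11/25) → index 2
j=2: u_2=37/75 ∈ [11/25, 16/25) → index 3
j=3: u_3=52/75 ∈ [16/25, 1) → index 4
j=4: u_4=67/75 ∈ [16/25, 1) → index 4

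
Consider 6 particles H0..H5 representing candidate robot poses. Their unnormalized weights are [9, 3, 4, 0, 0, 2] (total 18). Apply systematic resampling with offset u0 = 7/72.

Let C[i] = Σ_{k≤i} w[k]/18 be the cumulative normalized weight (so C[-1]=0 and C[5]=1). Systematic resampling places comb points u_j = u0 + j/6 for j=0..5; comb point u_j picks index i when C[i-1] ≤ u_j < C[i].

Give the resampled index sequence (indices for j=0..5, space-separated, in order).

0 0 0 1 2 5

C = [1/2, 2/3, 8/9, 8/9, 8/9, 1]
j=0: u_0=7/72 ∈ [0, 1/2) → index 0
j=1: u_1=19/72 ∈ [0, 1/2) → index 0
j=2: u_2=31/72 ∈ [0, 1/2) → index 0
j=3: u_3=43/72 ∈ [1/2, 2/3) → index 1
j=4: u_4=55/72 ∈ [2/3, 8/9) → index 2
j=5: u_5=67/72 ∈ [8/9, 1) → index 5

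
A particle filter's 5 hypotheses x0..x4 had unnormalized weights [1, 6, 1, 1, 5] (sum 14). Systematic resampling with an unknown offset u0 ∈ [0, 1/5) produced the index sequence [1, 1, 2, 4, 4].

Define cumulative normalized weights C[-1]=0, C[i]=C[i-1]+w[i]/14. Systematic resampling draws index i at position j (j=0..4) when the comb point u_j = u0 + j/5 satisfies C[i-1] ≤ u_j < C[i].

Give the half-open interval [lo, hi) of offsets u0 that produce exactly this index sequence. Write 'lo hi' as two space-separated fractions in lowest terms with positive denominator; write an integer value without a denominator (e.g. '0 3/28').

1/10 6/35

C = [1/14, 1/2, 4/7, 9/14, 1]
j=0 picked index 1: u0 ∈ [1/14, 1/2)
j=1 picked index 1: u0 ∈ [-9/70, 3/10)
j=2 picked index 2: u0 ∈ [1/10, 6/35)
j=3 picked index 4: u0 ∈ [3/70, 2/5)
j=4 picked index 4: u0 ∈ [-11/70, 1/5)
intersection: [1/10, 6/35)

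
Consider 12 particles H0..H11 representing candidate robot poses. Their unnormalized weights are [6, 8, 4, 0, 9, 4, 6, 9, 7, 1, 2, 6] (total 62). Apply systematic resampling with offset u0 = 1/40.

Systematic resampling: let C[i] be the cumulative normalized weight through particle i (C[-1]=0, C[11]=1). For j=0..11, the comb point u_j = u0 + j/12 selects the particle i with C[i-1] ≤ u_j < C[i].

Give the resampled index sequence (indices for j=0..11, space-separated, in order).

0 1 1 2 4 5 6 7 7 8 9 11

C = [3/31, 7/31, 9/31, 9/31, 27/62, 1/2, 37/62, 23/31, 53/62, 27/31, 28/31, 1]
j=0: u_0=1/40 ∈ [0, 3/31) → index 0
j=1: u_1=13/120 ∈ [3/31, 7/31) → index 1
j=2: u_2=23/120 ∈ [3/31, 7/31) → index 1
j=3: u_3=11/40 ∈ [7/31, 9/31) → index 2
j=4: u_4=43/120 ∈ [9/31, 27/62) → index 4
j=5: u_5=53/120 ∈ [27/62, 1/2) → index 5
j=6: u_6=21/40 ∈ [1/2, 37/62) → index 6
j=7: u_7=73/120 ∈ [37/62, 23/31) → index 7
j=8: u_8=83/120 ∈ [37/62, 23/31) → index 7
j=9: u_9=31/40 ∈ [23/31, 53/62) → index 8
j=10: u_10=103/120 ∈ [53/62, 27/31) → index 9
j=11: u_11=113/120 ∈ [28/31, 1) → index 11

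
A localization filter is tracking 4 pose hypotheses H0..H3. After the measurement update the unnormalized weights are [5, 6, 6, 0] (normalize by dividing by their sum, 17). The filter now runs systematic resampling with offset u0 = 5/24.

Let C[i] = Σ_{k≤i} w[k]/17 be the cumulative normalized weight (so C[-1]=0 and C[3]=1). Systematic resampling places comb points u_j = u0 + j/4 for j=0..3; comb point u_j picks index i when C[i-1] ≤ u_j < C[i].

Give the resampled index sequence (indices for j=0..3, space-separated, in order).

0 1 2 2

C = [5/17, 11/17, 1, 1]
j=0: u_0=5/24 ∈ [0, 5/17) → index 0
j=1: u_1=11/24 ∈ [5/17, 11/17) → index 1
j=2: u_2=17/24 ∈ [11/17, 1) → index 2
j=3: u_3=23/24 ∈ [11/17, 1) → index 2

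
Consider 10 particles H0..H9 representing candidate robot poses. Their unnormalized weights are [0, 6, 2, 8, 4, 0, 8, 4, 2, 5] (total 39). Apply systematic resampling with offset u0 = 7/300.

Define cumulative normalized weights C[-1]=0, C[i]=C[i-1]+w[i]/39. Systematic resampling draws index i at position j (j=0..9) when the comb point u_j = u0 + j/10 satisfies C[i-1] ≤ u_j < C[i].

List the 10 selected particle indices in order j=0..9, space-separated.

C = [0, 2/13, 8/39, 16/39, 20/39, 20/39, 28/39, 32/39, 34/39, 1]
j=0: u_0=7/300 ∈ [0, 2/13) → index 1
j=1: u_1=37/300 ∈ [0, 2/13) → index 1
j=2: u_2=67/300 ∈ [8/39, 16/39) → index 3
j=3: u_3=97/300 ∈ [8/39, 16/39) → index 3
j=4: u_4=127/300 ∈ [16/39, 20/39) → index 4
j=5: u_5=157/300 ∈ [20/39, 28/39) → index 6
j=6: u_6=187/300 ∈ [20/39, 28/39) → index 6
j=7: u_7=217/300 ∈ [28/39, 32/39) → index 7
j=8: u_8=247/300 ∈ [32/39, 34/39) → index 8
j=9: u_9=277/300 ∈ [34/39, 1) → index 9

1 1 3 3 4 6 6 7 8 9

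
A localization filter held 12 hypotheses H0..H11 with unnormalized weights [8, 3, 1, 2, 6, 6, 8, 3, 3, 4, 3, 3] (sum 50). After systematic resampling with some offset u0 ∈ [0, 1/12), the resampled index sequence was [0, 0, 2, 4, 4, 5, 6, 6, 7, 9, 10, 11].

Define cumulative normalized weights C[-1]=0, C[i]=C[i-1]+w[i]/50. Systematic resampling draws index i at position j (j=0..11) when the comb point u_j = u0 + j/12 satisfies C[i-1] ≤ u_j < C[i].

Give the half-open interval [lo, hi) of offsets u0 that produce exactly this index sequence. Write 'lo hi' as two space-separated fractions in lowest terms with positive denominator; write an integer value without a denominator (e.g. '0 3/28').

4/75 1/15

C = [4/25, 11/50, 6/25, 7/25, 2/5, 13/25, 17/25, 37/50, 4/5, 22/25, 47/50, 1]
j=0 picked index 0: u0 ∈ [0, 4/25)
j=1 picked index 0: u0 ∈ [-1/12, 23/300)
j=2 picked index 2: u0 ∈ [4/75, 11/150)
j=3 picked index 4: u0 ∈ [3/100, 3/20)
j=4 picked index 4: u0 ∈ [-4/75, 1/15)
j=5 picked index 5: u0 ∈ [-1/60, 31/300)
j=6 picked index 6: u0 ∈ [1/50, 9/50)
j=7 picked index 6: u0 ∈ [-19/300, 29/300)
j=8 picked index 7: u0 ∈ [1/75, 11/150)
j=9 picked index 9: u0 ∈ [1/20, 13/100)
j=10 picked index 10: u0 ∈ [7/150, 8/75)
j=11 picked index 11: u0 ∈ [7/300, 1/12)
intersection: [4/75, 1/15)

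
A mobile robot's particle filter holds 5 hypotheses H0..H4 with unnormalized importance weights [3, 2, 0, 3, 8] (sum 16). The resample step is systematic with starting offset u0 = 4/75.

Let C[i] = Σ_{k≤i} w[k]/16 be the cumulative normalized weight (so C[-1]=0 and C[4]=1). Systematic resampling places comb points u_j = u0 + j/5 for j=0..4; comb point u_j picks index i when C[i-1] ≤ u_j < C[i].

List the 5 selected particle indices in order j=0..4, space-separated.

0 1 3 4 4

C = [3/16, 5/16, 5/16, 1/2, 1]
j=0: u_0=4/75 ∈ [0, 3/16) → index 0
j=1: u_1=19/75 ∈ [3/16, 5/16) → index 1
j=2: u_2=34/75 ∈ [5/16, 1/2) → index 3
j=3: u_3=49/75 ∈ [1/2, 1) → index 4
j=4: u_4=64/75 ∈ [1/2, 1) → index 4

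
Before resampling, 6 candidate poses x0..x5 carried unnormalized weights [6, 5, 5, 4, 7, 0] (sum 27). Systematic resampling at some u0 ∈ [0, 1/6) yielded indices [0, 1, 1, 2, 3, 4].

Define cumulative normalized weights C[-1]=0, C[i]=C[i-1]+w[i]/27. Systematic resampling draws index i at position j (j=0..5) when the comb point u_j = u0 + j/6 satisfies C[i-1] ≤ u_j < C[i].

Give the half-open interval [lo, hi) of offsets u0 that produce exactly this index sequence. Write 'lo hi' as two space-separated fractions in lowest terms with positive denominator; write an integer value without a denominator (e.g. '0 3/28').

1/18 2/27

C = [2/9, 11/27, 16/27, 20/27, 1, 1]
j=0 picked index 0: u0 ∈ [0, 2/9)
j=1 picked index 1: u0 ∈ [1/18, 13/54)
j=2 picked index 1: u0 ∈ [-1/9, 2/27)
j=3 picked index 2: u0 ∈ [-5/54, 5/54)
j=4 picked index 3: u0 ∈ [-2/27, 2/27)
j=5 picked index 4: u0 ∈ [-5/54, 1/6)
intersection: [1/18, 2/27)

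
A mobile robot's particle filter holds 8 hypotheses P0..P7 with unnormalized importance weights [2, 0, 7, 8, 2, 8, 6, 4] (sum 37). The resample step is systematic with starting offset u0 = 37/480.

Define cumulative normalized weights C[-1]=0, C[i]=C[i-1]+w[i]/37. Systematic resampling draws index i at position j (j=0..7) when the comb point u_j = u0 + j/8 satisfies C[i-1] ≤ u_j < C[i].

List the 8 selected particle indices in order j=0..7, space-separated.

C = [2/37, 2/37, 9/37, 17/37, 19/37, 27/37, 33/37, 1]
j=0: u_0=37/480 ∈ [2/37, 9/37) → index 2
j=1: u_1=97/480 ∈ [2/37, 9/37) → index 2
j=2: u_2=157/480 ∈ [9/37, 17/37) → index 3
j=3: u_3=217/480 ∈ [9/37, 17/37) → index 3
j=4: u_4=277/480 ∈ [19/37, 27/37) → index 5
j=5: u_5=337/480 ∈ [19/37, 27/37) → index 5
j=6: u_6=397/480 ∈ [27/37, 33/37) → index 6
j=7: u_7=457/480 ∈ [33/37, 1) → index 7

2 2 3 3 5 5 6 7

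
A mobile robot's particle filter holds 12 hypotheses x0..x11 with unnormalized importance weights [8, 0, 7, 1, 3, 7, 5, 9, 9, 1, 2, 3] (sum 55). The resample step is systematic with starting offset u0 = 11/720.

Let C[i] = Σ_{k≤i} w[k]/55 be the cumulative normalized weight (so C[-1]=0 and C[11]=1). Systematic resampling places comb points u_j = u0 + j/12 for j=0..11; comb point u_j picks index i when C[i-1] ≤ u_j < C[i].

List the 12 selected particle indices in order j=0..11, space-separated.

0 0 2 2 5 5 6 7 7 8 8 10

C = [8/55, 8/55, 3/11, 16/55, 19/55, 26/55, 31/55, 8/11, 49/55, 10/11, 52/55, 1]
j=0: u_0=11/720 ∈ [0, 8/55) → index 0
j=1: u_1=71/720 ∈ [0, 8/55) → index 0
j=2: u_2=131/720 ∈ [8/55, 3/11) → index 2
j=3: u_3=191/720 ∈ [8/55, 3/11) → index 2
j=4: u_4=251/720 ∈ [19/55, 26/55) → index 5
j=5: u_5=311/720 ∈ [19/55, 26/55) → index 5
j=6: u_6=371/720 ∈ [26/55, 31/55) → index 6
j=7: u_7=431/720 ∈ [31/55, 8/11) → index 7
j=8: u_8=491/720 ∈ [31/55, 8/11) → index 7
j=9: u_9=551/720 ∈ [8/11, 49/55) → index 8
j=10: u_10=611/720 ∈ [8/11, 49/55) → index 8
j=11: u_11=671/720 ∈ [10/11, 52/55) → index 10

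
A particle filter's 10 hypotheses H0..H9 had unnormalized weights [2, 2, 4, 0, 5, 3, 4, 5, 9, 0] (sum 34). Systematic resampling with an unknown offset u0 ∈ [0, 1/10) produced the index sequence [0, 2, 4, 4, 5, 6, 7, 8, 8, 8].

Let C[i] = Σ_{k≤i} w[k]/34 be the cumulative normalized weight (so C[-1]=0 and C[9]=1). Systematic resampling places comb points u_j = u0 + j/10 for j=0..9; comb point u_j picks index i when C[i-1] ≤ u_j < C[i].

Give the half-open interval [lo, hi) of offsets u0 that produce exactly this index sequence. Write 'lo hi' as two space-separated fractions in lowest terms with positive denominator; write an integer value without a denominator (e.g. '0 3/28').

C = [1/17, 2/17, 4/17, 4/17, 13/34, 8/17, 10/17, 25/34, 1, 1]
j=0 picked index 0: u0 ∈ [0, 1/17)
j=1 picked index 2: u0 ∈ [3/170, 23/170)
j=2 picked index 4: u0 ∈ [3/85, 31/170)
j=3 picked index 4: u0 ∈ [-11/170, 7/85)
j=4 picked index 5: u0 ∈ [-3/170, 6/85)
j=5 picked index 6: u0 ∈ [-1/34, 3/34)
j=6 picked index 7: u0 ∈ [-1/85, 23/170)
j=7 picked index 8: u0 ∈ [3/85, 3/10)
j=8 picked index 8: u0 ∈ [-11/170, 1/5)
j=9 picked index 8: u0 ∈ [-14/85, 1/10)
intersection: [3/85, 1/17)

3/85 1/17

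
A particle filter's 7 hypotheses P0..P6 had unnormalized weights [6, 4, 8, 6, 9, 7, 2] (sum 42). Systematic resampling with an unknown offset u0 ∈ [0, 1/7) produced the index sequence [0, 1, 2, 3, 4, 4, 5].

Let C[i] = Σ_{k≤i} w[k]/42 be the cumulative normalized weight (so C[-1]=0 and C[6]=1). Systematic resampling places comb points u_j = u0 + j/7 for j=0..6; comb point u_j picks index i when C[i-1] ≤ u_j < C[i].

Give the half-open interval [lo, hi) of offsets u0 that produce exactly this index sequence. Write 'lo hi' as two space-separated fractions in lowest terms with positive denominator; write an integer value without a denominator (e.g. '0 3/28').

0 1/14

C = [1/7, 5/21, 3/7, 4/7, 11/14, 20/21, 1]
j=0 picked index 0: u0 ∈ [0, 1/7)
j=1 picked index 1: u0 ∈ [0, 2/21)
j=2 picked index 2: u0 ∈ [-1/21, 1/7)
j=3 picked index 3: u0 ∈ [0, 1/7)
j=4 picked index 4: u0 ∈ [0, 3/14)
j=5 picked index 4: u0 ∈ [-1/7, 1/14)
j=6 picked index 5: u0 ∈ [-1/14, 2/21)
intersection: [0, 1/14)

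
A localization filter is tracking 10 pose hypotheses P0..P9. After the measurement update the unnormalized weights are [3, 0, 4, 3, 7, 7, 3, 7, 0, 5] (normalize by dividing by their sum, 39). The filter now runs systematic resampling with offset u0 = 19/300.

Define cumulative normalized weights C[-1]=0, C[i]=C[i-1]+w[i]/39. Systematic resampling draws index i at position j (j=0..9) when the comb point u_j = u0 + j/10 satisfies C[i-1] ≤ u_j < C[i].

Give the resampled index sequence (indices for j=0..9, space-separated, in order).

C = [1/13, 1/13, 7/39, 10/39, 17/39, 8/13, 9/13, 34/39, 34/39, 1]
j=0: u_0=19/300 ∈ [0, 1/13) → index 0
j=1: u_1=49/300 ∈ [1/13, 7/39) → index 2
j=2: u_2=79/300 ∈ [10/39, 17/39) → index 4
j=3: u_3=109/300 ∈ [10/39, 17/39) → index 4
j=4: u_4=139/300 ∈ [17/39, 8/13) → index 5
j=5: u_5=169/300 ∈ [17/39, 8/13) → index 5
j=6: u_6=199/300 ∈ [8/13, 9/13) → index 6
j=7: u_7=229/300 ∈ [9/13, 34/39) → index 7
j=8: u_8=259/300 ∈ [9/13, 34/39) → index 7
j=9: u_9=289/300 ∈ [34/39, 1) → index 9

0 2 4 4 5 5 6 7 7 9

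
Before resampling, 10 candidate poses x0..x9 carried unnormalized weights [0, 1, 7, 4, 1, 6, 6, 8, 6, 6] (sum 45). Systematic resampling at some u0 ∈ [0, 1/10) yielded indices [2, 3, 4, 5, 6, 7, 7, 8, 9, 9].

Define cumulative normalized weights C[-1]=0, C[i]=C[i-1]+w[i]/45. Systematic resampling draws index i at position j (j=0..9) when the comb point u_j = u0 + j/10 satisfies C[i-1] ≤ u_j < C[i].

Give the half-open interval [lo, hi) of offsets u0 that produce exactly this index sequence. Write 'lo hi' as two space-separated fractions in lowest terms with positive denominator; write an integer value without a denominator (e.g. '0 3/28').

C = [0, 1/45, 8/45, 4/15, 13/45, 19/45, 5/9, 11/15, 13/15, 1]
j=0 picked index 2: u0 ∈ [1/45, 8/45)
j=1 picked index 3: u0 ∈ [7/90, 1/6)
j=2 picked index 4: u0 ∈ [1/15, 4/45)
j=3 picked index 5: u0 ∈ [-1/90, 11/90)
j=4 picked index 6: u0 ∈ [1/45, 7/45)
j=5 picked index 7: u0 ∈ [1/18, 7/30)
j=6 picked index 7: u0 ∈ [-2/45, 2/15)
j=7 picked index 8: u0 ∈ [1/30, 1/6)
j=8 picked index 9: u0 ∈ [1/15, 1/5)
j=9 picked index 9: u0 ∈ [-1/30, 1/10)
intersection: [7/90, 4/45)

7/90 4/45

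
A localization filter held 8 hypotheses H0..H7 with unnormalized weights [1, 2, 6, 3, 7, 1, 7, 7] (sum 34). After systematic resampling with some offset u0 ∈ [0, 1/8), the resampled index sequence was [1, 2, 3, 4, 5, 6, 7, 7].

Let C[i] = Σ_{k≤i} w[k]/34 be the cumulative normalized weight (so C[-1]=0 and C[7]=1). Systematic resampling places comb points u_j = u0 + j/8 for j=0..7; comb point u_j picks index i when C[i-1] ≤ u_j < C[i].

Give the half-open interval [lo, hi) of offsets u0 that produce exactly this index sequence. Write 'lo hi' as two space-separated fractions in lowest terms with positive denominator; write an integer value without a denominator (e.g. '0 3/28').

C = [1/34, 3/34, 9/34, 6/17, 19/34, 10/17, 27/34, 1]
j=0 picked index 1: u0 ∈ [1/34, 3/34)
j=1 picked index 2: u0 ∈ [-5/136, 19/136)
j=2 picked index 3: u0 ∈ [1/68, 7/68)
j=3 picked index 4: u0 ∈ [-3/136, 25/136)
j=4 picked index 5: u0 ∈ [1/17, 3/34)
j=5 picked index 6: u0 ∈ [-5/136, 23/136)
j=6 picked index 7: u0 ∈ [3/68, 1/4)
j=7 picked index 7: u0 ∈ [-11/136, 1/8)
intersection: [1/17, 3/34)

1/17 3/34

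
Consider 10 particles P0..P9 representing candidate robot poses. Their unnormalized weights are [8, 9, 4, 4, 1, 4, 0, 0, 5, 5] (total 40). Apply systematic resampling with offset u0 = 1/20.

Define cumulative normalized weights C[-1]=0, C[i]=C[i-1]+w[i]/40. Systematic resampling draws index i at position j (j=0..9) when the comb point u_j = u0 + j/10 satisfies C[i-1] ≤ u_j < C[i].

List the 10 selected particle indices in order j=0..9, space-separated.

C = [1/5, 17/40, 21/40, 5/8, 13/20, 3/4, 3/4, 3/4, 7/8, 1]
j=0: u_0=1/20 ∈ [0, 1/5) → index 0
j=1: u_1=3/20 ∈ [0, 1/5) → index 0
j=2: u_2=1/4 ∈ [1/5, 17/40) → index 1
j=3: u_3=7/20 ∈ [1/5, 17/40) → index 1
j=4: u_4=9/20 ∈ [17/40, 21/40) → index 2
j=5: u_5=11/20 ∈ [21/40, 5/8) → index 3
j=6: u_6=13/20 ∈ [13/20, 3/4) → index 5
j=7: u_7=3/4 ∈ [3/4, 7/8) → index 8
j=8: u_8=17/20 ∈ [3/4, 7/8) → index 8
j=9: u_9=19/20 ∈ [7/8, 1) → index 9

0 0 1 1 2 3 5 8 8 9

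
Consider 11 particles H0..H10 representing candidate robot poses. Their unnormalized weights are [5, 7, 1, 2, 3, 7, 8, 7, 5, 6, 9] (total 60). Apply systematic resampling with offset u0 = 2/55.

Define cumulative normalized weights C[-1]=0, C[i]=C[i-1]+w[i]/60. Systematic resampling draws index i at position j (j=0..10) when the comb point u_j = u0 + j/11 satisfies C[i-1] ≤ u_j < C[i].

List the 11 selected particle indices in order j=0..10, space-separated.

C = [1/12, 1/5, 13/60, 1/4, 3/10, 5/12, 11/20, 2/3, 3/4, 17/20, 1]
j=0: u_0=2/55 ∈ [0, 1/12) → index 0
j=1: u_1=7/55 ∈ [1/12, 1/5) → index 1
j=2: u_2=12/55 ∈ [13/60, 1/4) → index 3
j=3: u_3=17/55 ∈ [3/10, 5/12) → index 5
j=4: u_4=2/5 ∈ [3/10, 5/12) → index 5
j=5: u_5=27/55 ∈ [5/12, 11/20) → index 6
j=6: u_6=32/55 ∈ [11/20, 2/3) → index 7
j=7: u_7=37/55 ∈ [2/3, 3/4) → index 8
j=8: u_8=42/55 ∈ [3/4, 17/20) → index 9
j=9: u_9=47/55 ∈ [17/20, 1) → index 10
j=10: u_10=52/55 ∈ [17/20, 1) → index 10

0 1 3 5 5 6 7 8 9 10 10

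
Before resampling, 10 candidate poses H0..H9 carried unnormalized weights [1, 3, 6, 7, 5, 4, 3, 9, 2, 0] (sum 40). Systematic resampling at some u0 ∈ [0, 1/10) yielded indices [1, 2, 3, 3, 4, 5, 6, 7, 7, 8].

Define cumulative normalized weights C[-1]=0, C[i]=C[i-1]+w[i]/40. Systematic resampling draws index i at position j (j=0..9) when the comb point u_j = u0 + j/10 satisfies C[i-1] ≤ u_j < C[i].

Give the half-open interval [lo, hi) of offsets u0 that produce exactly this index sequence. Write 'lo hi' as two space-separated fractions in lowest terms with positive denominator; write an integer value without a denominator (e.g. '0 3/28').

C = [1/40, 1/10, 1/4, 17/40, 11/20, 13/20, 29/40, 19/20, 1, 1]
j=0 picked index 1: u0 ∈ [1/40, 1/10)
j=1 picked index 2: u0 ∈ [0, 3/20)
j=2 picked index 3: u0 ∈ [1/20, 9/40)
j=3 picked index 3: u0 ∈ [-1/20, 1/8)
j=4 picked index 4: u0 ∈ [1/40, 3/20)
j=5 picked index 5: u0 ∈ [1/20, 3/20)
j=6 picked index 6: u0 ∈ [1/20, 1/8)
j=7 picked index 7: u0 ∈ [1/40, 1/4)
j=8 picked index 7: u0 ∈ [-3/40, 3/20)
j=9 picked index 8: u0 ∈ [1/20, 1/10)
intersection: [1/20, 1/10)

1/20 1/10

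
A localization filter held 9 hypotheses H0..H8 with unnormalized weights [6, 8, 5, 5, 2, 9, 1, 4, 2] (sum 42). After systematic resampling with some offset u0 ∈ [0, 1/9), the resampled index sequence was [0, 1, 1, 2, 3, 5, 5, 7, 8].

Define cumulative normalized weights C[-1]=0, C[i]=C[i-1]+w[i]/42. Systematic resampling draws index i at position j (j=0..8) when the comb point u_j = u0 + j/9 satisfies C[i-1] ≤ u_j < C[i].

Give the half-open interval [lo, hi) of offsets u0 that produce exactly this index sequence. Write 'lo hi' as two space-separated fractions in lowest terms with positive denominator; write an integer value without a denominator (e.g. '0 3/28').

C = [1/7, 1/3, 19/42, 4/7, 13/21, 5/6, 6/7, 20/21, 1]
j=0 picked index 0: u0 ∈ [0, 1/7)
j=1 picked index 1: u0 ∈ [2/63, 2/9)
j=2 picked index 1: u0 ∈ [-5/63, 1/9)
j=3 picked index 2: u0 ∈ [0, 5/42)
j=4 picked index 3: u0 ∈ [1/126, 8/63)
j=5 picked index 5: u0 ∈ [4/63, 5/18)
j=6 picked index 5: u0 ∈ [-1/21, 1/6)
j=7 picked index 7: u0 ∈ [5/63, 11/63)
j=8 picked index 8: u0 ∈ [4/63, 1/9)
intersection: [5/63, 1/9)

5/63 1/9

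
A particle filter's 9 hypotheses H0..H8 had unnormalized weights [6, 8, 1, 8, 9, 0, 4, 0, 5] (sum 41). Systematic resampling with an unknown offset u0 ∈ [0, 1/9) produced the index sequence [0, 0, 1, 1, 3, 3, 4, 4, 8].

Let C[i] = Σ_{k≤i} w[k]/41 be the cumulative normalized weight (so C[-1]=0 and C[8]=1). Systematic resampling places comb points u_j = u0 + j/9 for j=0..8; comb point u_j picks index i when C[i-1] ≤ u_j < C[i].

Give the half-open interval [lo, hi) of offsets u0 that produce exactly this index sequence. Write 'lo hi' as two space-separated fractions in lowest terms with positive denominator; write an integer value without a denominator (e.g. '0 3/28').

0 1/369

C = [6/41, 14/41, 15/41, 23/41, 32/41, 32/41, 36/41, 36/41, 1]
j=0 picked index 0: u0 ∈ [0, 6/41)
j=1 picked index 0: u0 ∈ [-1/9, 13/369)
j=2 picked index 1: u0 ∈ [-28/369, 44/369)
j=3 picked index 1: u0 ∈ [-23/123, 1/123)
j=4 picked index 3: u0 ∈ [-29/369, 43/369)
j=5 picked index 3: u0 ∈ [-70/369, 2/369)
j=6 picked index 4: u0 ∈ [-13/123, 14/123)
j=7 picked index 4: u0 ∈ [-80/369, 1/369)
j=8 picked index 8: u0 ∈ [-4/369, 1/9)
intersection: [0, 1/369)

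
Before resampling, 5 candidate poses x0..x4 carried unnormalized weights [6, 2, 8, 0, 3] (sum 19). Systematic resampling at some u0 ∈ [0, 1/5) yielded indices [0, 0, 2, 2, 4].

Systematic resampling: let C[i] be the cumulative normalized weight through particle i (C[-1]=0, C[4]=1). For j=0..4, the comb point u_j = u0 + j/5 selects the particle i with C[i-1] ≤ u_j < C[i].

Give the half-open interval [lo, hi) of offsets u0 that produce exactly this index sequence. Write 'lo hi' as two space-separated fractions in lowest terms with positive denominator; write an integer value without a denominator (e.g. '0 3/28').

C = [6/19, 8/19, 16/19, 16/19, 1]
j=0 picked index 0: u0 ∈ [0, 6/19)
j=1 picked index 0: u0 ∈ [-1/5, 11/95)
j=2 picked index 2: u0 ∈ [2/95, 42/95)
j=3 picked index 2: u0 ∈ [-17/95, 23/95)
j=4 picked index 4: u0 ∈ [4/95, 1/5)
intersection: [4/95, 11/95)

4/95 11/95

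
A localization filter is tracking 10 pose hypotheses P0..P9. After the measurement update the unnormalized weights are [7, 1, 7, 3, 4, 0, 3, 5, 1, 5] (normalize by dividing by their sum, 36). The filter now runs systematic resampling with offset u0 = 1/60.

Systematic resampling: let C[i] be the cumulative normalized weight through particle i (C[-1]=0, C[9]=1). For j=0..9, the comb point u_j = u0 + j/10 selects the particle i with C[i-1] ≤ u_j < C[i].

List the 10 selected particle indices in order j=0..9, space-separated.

0 0 1 2 3 4 6 7 7 9

C = [7/36, 2/9, 5/12, 1/2, 11/18, 11/18, 25/36, 5/6, 31/36, 1]
j=0: u_0=1/60 ∈ [0, 7/36) → index 0
j=1: u_1=7/60 ∈ [0, 7/36) → index 0
j=2: u_2=13/60 ∈ [7/36, 2/9) → index 1
j=3: u_3=19/60 ∈ [2/9, 5/12) → index 2
j=4: u_4=5/12 ∈ [5/12, 1/2) → index 3
j=5: u_5=31/60 ∈ [1/2, 11/18) → index 4
j=6: u_6=37/60 ∈ [11/18, 25/36) → index 6
j=7: u_7=43/60 ∈ [25/36, 5/6) → index 7
j=8: u_8=49/60 ∈ [25/36, 5/6) → index 7
j=9: u_9=11/12 ∈ [31/36, 1) → index 9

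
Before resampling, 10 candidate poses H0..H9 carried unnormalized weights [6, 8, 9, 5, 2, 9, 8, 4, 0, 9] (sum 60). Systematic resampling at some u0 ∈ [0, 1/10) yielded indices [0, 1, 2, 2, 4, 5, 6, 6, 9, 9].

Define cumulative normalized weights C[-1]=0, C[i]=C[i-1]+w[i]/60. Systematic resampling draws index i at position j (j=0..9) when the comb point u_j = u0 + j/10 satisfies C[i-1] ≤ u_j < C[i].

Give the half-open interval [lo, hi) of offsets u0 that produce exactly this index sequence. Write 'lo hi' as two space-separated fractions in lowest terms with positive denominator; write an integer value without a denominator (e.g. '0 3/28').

1/15 1/12

C = [1/10, 7/30, 23/60, 7/15, 1/2, 13/20, 47/60, 17/20, 17/20, 1]
j=0 picked index 0: u0 ∈ [0, 1/10)
j=1 picked index 1: u0 ∈ [0, 2/15)
j=2 picked index 2: u0 ∈ [1/30, 11/60)
j=3 picked index 2: u0 ∈ [-1/15, 1/12)
j=4 picked index 4: u0 ∈ [1/15, 1/10)
j=5 picked index 5: u0 ∈ [0, 3/20)
j=6 picked index 6: u0 ∈ [1/20, 11/60)
j=7 picked index 6: u0 ∈ [-1/20, 1/12)
j=8 picked index 9: u0 ∈ [1/20, 1/5)
j=9 picked index 9: u0 ∈ [-1/20, 1/10)
intersection: [1/15, 1/12)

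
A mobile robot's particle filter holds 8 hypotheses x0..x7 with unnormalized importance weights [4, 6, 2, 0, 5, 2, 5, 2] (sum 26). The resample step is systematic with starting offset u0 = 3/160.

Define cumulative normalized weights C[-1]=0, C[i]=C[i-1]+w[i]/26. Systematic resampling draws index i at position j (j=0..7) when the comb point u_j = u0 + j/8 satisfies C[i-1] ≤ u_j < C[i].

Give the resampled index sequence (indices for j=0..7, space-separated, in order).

C = [2/13, 5/13, 6/13, 6/13, 17/26, 19/26, 12/13, 1]
j=0: u_0=3/160 ∈ [0, 2/13) → index 0
j=1: u_1=23/160 ∈ [0, 2/13) → index 0
j=2: u_2=43/160 ∈ [2/13, 5/13) → index 1
j=3: u_3=63/160 ∈ [5/13, 6/13) → index 2
j=4: u_4=83/160 ∈ [6/13, 17/26) → index 4
j=5: u_5=103/160 ∈ [6/13, 17/26) → index 4
j=6: u_6=123/160 ∈ [19/26, 12/13) → index 6
j=7: u_7=143/160 ∈ [19/26, 12/13) → index 6

0 0 1 2 4 4 6 6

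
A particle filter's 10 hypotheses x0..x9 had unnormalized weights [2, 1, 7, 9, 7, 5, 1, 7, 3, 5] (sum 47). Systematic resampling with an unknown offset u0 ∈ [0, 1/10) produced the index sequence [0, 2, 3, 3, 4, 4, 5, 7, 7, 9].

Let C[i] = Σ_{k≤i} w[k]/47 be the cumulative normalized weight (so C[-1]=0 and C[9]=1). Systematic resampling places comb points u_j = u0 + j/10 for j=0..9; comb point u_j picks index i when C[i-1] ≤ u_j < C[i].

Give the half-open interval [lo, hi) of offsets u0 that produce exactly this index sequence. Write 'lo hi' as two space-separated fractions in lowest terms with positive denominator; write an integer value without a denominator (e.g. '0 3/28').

C = [2/47, 3/47, 10/47, 19/47, 26/47, 31/47, 32/47, 39/47, 42/47, 1]
j=0 picked index 0: u0 ∈ [0, 2/47)
j=1 picked index 2: u0 ∈ [-17/470, 53/470)
j=2 picked index 3: u0 ∈ [3/235, 48/235)
j=3 picked index 3: u0 ∈ [-41/470, 49/470)
j=4 picked index 4: u0 ∈ [1/235, 36/235)
j=5 picked index 4: u0 ∈ [-9/94, 5/94)
j=6 picked index 5: u0 ∈ [-11/235, 14/235)
j=7 picked index 7: u0 ∈ [-9/470, 61/470)
j=8 picked index 7: u0 ∈ [-28/235, 7/235)
j=9 picked index 9: u0 ∈ [-3/470, 1/10)
intersection: [3/235, 7/235)

3/235 7/235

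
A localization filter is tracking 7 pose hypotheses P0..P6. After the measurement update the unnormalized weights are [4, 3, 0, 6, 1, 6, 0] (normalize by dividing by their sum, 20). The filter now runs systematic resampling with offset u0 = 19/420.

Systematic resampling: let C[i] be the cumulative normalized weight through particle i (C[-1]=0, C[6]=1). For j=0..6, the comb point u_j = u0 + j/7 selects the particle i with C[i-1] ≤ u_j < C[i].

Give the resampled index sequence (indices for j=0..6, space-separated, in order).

0 0 1 3 3 5 5

C = [1/5, 7/20, 7/20, 13/20, 7/10, 1, 1]
j=0: u_0=19/420 ∈ [0, 1/5) → index 0
j=1: u_1=79/420 ∈ [0, 1/5) → index 0
j=2: u_2=139/420 ∈ [1/5, 7/20) → index 1
j=3: u_3=199/420 ∈ [7/20, 13/20) → index 3
j=4: u_4=37/60 ∈ [7/20, 13/20) → index 3
j=5: u_5=319/420 ∈ [7/10, 1) → index 5
j=6: u_6=379/420 ∈ [7/10, 1) → index 5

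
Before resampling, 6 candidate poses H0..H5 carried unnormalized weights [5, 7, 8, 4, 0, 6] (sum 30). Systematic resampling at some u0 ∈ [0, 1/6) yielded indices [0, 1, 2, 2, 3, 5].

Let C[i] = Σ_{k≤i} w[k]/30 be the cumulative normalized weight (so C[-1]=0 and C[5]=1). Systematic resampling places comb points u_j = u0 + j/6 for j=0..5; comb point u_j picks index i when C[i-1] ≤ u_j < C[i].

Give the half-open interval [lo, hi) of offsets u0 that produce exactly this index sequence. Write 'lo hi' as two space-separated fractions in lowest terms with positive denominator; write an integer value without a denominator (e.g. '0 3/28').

C = [1/6, 2/5, 2/3, 4/5, 4/5, 1]
j=0 picked index 0: u0 ∈ [0, 1/6)
j=1 picked index 1: u0 ∈ [0, 7/30)
j=2 picked index 2: u0 ∈ [1/15, 1/3)
j=3 picked index 2: u0 ∈ [-1/10, 1/6)
j=4 picked index 3: u0 ∈ [0, 2/15)
j=5 picked index 5: u0 ∈ [-1/30, 1/6)
intersection: [1/15, 2/15)

1/15 2/15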